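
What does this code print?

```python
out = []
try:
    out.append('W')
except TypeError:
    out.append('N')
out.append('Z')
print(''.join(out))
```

Execution trace: 'W' (try body, no exception) → 'Z' (after the try/except). Output: WZ

Answer: WZ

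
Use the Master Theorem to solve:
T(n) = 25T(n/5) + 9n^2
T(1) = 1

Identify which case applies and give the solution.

a=25, b=5, f(n)=9n^2. log_5(25) = 2. Since c=2 = 2, Case 2 applies: T(n) = Θ(n^log_b(a) · log n) = O(n^2 log n).

Answer: O(n^2 log n) - Case 2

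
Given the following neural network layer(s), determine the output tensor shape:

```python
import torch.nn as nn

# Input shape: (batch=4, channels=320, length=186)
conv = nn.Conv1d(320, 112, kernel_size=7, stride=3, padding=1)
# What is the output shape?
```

Input: (4, 320, 186) -> Output: (4, 112, 61)

Answer: (4, 112, 61)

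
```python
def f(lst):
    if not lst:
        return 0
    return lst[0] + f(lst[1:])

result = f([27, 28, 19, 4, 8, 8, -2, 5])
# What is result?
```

27 + 28 + 19 + 4 + 8 + 8 + (-2) + 5 + 0 = 97

Answer: 97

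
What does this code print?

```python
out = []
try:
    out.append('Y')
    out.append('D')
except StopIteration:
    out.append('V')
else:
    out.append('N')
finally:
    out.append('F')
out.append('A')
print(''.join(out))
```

Execution trace: 'Y' (try body) → 'D' (try body, no exception) → 'N' (else) → 'F' (finally) → 'A' (after the try/except). Output: YDNFA

Answer: YDNFA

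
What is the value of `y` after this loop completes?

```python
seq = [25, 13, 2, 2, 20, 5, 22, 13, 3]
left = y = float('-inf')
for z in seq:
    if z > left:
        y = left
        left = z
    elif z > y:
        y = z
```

Second largest (with repeats) in [25, 13, 2, 2, 20, 5, 22, 13, 3]
`y` takes the values: -inf → 13 → 20 → 22

Answer: 22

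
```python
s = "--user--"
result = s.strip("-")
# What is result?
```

Trace:
`s = "--user--"` → s = '--user--'
`result = s.strip("-")` → result = 'user'
So result = 'user'

Answer: 'user'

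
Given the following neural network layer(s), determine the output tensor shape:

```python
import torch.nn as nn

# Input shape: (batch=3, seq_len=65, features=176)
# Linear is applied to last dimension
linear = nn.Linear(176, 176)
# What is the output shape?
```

Input: (3, 65, 176) -> Output: (3, 65, 176)

Answer: (3, 65, 176)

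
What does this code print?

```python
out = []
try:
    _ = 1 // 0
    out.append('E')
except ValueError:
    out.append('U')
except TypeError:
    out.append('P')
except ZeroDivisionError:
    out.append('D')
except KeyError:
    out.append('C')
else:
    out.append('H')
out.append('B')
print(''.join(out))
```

Execution trace: 'D' (except ZeroDivisionError) → 'B' (after the try/except). Output: DB

Answer: DB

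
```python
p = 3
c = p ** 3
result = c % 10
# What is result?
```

Trace:
`p = 3` → p = 3
`c = p ** 3` → c = 27
`result = c % 10` → result = 7
So result = 7

Answer: 7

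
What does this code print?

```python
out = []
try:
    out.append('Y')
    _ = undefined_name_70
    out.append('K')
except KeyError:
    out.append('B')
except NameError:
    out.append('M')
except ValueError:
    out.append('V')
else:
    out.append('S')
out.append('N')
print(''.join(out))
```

Execution trace: 'Y' (try body) → 'M' (except NameError) → 'N' (after the try/except). Output: YMN

Answer: YMN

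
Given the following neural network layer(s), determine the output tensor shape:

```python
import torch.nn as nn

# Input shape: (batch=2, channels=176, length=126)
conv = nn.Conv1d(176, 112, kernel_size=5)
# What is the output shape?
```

Input: (2, 176, 126) -> Output: (2, 112, 122)

Answer: (2, 112, 122)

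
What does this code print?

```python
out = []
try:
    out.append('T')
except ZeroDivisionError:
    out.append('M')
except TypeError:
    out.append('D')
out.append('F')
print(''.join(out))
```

Execution trace: 'T' (try body, no exception) → 'F' (after the try/except). Output: TF

Answer: TF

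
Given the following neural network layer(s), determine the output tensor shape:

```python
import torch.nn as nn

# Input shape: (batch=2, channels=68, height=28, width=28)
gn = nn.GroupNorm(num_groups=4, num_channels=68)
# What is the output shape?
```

Input: (2, 68, 28, 28) -> Output: (2, 68, 28, 28)

Answer: (2, 68, 28, 28)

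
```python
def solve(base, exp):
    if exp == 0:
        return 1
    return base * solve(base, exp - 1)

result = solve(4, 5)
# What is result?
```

solve(4, 5) = 4 * 4 * 4 * 4 * 4 = 1024

Answer: 1024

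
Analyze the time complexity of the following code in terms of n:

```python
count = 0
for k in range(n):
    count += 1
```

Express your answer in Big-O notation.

Each loop level contributes: n. Multiplying the contributions gives O(n).

Answer: O(n)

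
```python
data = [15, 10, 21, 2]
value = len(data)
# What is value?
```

Trace:
`data = [15, 10, 21, 2]` → data = [15, 10, 21, 2]
`value = len(data)` → value = 4
So value = 4

Answer: 4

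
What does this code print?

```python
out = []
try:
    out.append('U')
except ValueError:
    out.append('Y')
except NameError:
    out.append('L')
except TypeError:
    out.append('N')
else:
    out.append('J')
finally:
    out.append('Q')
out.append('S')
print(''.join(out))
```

Execution trace: 'U' (try body, no exception) → 'J' (else) → 'Q' (finally) → 'S' (after the try/except). Output: UJQS

Answer: UJQS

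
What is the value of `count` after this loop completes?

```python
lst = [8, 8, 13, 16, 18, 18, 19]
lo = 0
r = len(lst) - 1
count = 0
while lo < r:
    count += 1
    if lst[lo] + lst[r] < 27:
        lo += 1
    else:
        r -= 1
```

Steps to find pair summing to 27
`count` takes the values: 0 → 1 → 2 → 3 → 4 → 5 → 6

Answer: 6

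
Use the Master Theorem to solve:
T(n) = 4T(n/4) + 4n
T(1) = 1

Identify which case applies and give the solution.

a=4, b=4, f(n)=4n. log_4(4) = 1. Since c=1 = 1, Case 2 applies: T(n) = Θ(n^log_b(a) · log n) = O(n log n).

Answer: O(n log n) - Case 2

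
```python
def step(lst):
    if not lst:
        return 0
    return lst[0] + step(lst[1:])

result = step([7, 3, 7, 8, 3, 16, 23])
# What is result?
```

7 + 3 + 7 + 8 + 3 + 16 + 23 + 0 = 67

Answer: 67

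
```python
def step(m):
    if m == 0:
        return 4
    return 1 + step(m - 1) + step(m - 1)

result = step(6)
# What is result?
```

step(m) = 1 + 2·step(m-1), step(0)=4. Closed form: (4+1)·2^6 - 1 = 319.

Answer: 319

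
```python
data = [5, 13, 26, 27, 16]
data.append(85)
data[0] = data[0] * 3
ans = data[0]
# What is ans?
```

Trace:
`data = [5, 13, 26, 27, 16]` → data = [5, 13, 26, 27, 16]
`data.append(85)` → data = [5, 13, 26, 27, 16, 85]
`data[0] = data[0] * 3` → data = [15, 13, 26, 27, 16, 85]
`ans = data[0]` → ans = 15
So ans = 15

Answer: 15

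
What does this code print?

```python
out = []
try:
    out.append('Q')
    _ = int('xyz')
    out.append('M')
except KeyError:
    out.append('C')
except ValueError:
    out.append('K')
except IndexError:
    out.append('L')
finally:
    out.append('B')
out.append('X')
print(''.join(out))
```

Execution trace: 'Q' (try body) → 'K' (except ValueError) → 'B' (finally) → 'X' (after the try/except). Output: QKBX

Answer: QKBX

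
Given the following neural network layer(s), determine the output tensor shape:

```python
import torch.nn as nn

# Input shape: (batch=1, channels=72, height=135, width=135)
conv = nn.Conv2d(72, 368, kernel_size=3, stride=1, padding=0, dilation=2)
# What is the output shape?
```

Input: (1, 72, 135, 135) -> Output: (1, 368, 131, 131)

Answer: (1, 368, 131, 131)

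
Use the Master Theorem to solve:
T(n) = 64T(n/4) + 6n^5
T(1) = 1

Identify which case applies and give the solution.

a=64, b=4, f(n)=6n^5. log_4(64) = 3. Since c=5 > 3 and the regularity condition holds (64(n/4)^5 = (64/4^5)n^5 with 64/4^5 < 1), Case 3 applies: T(n) = Θ(f(n)) = O(n^5).

Answer: O(n^5) - Case 3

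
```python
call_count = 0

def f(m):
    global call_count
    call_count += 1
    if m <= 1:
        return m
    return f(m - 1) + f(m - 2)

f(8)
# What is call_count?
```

Calls(m) = 1 + Calls(m-1) + Calls(m-2); Calls(0)=Calls(1)=1. For m=8 this gives 67.

Answer: 67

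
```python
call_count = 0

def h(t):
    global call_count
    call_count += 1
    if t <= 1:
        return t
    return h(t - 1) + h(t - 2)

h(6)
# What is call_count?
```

Calls(t) = 1 + Calls(t-1) + Calls(t-2); Calls(0)=Calls(1)=1. For t=6 this gives 25.

Answer: 25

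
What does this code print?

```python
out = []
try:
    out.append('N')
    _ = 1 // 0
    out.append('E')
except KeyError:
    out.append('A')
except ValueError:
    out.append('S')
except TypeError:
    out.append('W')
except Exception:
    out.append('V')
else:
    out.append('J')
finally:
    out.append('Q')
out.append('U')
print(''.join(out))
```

Execution trace: 'N' (try body) → 'V' (except Exception) → 'Q' (finally) → 'U' (after the try/except). Output: NVQU

Answer: NVQU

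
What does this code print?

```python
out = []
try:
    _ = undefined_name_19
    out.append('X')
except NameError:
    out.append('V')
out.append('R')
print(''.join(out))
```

Execution trace: 'V' (except NameError) → 'R' (after the try/except). Output: VR

Answer: VR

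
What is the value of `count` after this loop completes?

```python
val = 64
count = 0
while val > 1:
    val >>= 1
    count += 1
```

Count right shifts until 1
`count` takes the values: 0 → 1 → 2 → 3 → 4 → 5 → 6

Answer: 6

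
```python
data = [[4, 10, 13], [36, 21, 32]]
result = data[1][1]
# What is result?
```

Trace:
`data = [[4, 10, 13], [36, 21, 32]]` → data = [[4, 10, 13], [36, 21, 32]]
`result = data[1][1]` → result = 21
So result = 21

Answer: 21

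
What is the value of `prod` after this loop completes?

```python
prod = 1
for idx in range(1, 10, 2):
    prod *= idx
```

Product of 1, 3, 5, ... up to 9
`prod` takes the values: 1 → 3 → 15 → 105 → 945

Answer: 945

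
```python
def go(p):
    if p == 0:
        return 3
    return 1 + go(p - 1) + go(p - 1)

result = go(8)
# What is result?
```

go(p) = 1 + 2·go(p-1), go(0)=3. Closed form: (3+1)·2^8 - 1 = 1023.

Answer: 1023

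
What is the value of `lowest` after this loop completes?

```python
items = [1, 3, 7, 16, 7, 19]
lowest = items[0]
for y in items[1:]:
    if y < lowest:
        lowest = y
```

Minimum of [1, 3, 7, 16, 7, 19]
`lowest` takes the values: 1

Answer: 1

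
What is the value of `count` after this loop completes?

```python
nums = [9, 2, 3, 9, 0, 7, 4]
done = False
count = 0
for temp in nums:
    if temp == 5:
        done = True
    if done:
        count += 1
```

Count elements after first 5 in [9, 2, 3, 9, 0, 7, 4]
`count` takes the values: 0

Answer: 0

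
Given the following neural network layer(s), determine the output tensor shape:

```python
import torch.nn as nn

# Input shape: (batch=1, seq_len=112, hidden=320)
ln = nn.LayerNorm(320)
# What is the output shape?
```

Input: (1, 112, 320) -> Output: (1, 112, 320)

Answer: (1, 112, 320)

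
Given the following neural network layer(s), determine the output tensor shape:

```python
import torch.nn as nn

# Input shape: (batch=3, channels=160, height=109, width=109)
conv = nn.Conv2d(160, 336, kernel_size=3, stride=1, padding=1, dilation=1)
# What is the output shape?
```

Input: (3, 160, 109, 109) -> Output: (3, 336, 109, 109)

Answer: (3, 336, 109, 109)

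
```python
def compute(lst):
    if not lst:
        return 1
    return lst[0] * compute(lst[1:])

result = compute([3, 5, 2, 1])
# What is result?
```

Product over [3, 5, 2, 1] = 3 * 5 * 2 * 1 = 30

Answer: 30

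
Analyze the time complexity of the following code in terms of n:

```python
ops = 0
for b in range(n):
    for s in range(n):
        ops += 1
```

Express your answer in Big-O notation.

Each loop level contributes: n × n. Multiplying the contributions gives O(n^2).

Answer: O(n^2)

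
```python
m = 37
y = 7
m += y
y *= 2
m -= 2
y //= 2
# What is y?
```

Trace:
`m = 37` → m = 37
`y = 7` → y = 7
`m += y` → m = 44
`y *= 2` → y = 14
`m -= 2` → m = 42
`y //= 2` → y = 7
So y = 7

Answer: 7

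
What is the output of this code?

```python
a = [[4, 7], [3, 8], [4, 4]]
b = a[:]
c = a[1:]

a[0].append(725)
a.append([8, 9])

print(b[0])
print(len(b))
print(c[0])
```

Key concept: slice with nested mutation.
Step by step:
`a = [[4, 7], [3, 8], [4, 4]]` → a = [[4, 7], [3, 8], [4, 4]]
`b = a[:]` → b = [[4, 7], [3, 8], [4, 4]]
`c = a[1:]` → c = [[3, 8], [4, 4]]
`a[0].append(725)` → a = [[4, 7, 725], [3, 8], [4, 4]]; b = [[4, 7, 725], [3, 8], [4, 4]]
`a.append([8, 9])` → a = [[4, 7, 725], [3, 8], [4, 4], [8, 9]]
`print(b[0])` → prints [4, 7, 725]
`print(len(b))` → prints 3
`print(c[0])` → prints [3, 8]

Answer:
[4, 7, 725]
3
[3, 8]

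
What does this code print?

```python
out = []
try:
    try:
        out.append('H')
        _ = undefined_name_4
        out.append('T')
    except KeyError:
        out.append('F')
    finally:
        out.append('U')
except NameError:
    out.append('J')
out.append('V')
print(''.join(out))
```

Execution trace: 'H' (try body) → 'U' (finally) → 'J' (outer except NameError) → 'V' (after the try/except). Output: HUJV

Answer: HUJV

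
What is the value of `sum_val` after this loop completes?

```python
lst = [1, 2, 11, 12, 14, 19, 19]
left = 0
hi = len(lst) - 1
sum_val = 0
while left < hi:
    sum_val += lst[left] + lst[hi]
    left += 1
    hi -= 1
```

Sum of pairs from ends
`sum_val` takes the values: 0 → 20 → 41 → 66

Answer: 66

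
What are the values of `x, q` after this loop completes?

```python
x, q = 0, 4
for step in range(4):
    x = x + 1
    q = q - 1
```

x goes 0→4, q goes 4→0
`x, q` takes the values: (0, 4) → (1, 4) → (1, 3) → (2, 3) → (2, 2) → (3, 2) → (3, 1) → (4, 1) → (4, 0)

Answer: 4, 0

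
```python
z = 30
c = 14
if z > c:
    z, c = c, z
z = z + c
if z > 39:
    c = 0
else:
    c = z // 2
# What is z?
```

Trace:
`z = 30` → z = 30
`c = 14` → c = 14
`if z > c: ...` → z > c is True → z = 14; c = 30
`z = z + c` → z = 44
`if z > 39: ...` → z > 39 is True → c = 0
So z = 44

Answer: 44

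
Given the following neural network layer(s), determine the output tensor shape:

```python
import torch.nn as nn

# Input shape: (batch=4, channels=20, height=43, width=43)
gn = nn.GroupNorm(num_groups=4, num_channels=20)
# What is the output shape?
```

Input: (4, 20, 43, 43) -> Output: (4, 20, 43, 43)

Answer: (4, 20, 43, 43)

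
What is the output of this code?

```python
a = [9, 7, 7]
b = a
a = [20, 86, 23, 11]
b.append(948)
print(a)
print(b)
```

Key concept: rebinding vs mutation: a is rebound to a new list, b still points at the original.
Step by step:
`a = [9, 7, 7]` → a = [9, 7, 7]
`b = a` → b = [9, 7, 7] (same object as a)
`a = [20, 86, 23, 11]` → a = [20, 86, 23, 11]
`b.append(948)` → b = [9, 7, 7, 948]
`print(a)` → prints [20, 86, 23, 11]
`print(b)` → prints [9, 7, 7, 948]

Answer:
[20, 86, 23, 11]
[9, 7, 7, 948]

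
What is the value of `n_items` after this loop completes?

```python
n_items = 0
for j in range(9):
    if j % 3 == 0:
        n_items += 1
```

Count numbers divisible by 3 in range(9)
`n_items` takes the values: 0 → 1 → 2 → 3

Answer: 3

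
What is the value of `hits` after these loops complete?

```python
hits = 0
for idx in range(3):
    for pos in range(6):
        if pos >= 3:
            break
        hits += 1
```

Inner breaks at 3, outer runs 3 times
`hits` takes the values: 0 → 1 → 2 → 3 → 4 → 5 → 6 → 7 → 8 → 9

Answer: 9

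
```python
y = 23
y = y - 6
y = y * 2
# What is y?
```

Trace:
`y = 23` → y = 23
`y = y - 6` → y = 17
`y = y * 2` → y = 34
So y = 34

Answer: 34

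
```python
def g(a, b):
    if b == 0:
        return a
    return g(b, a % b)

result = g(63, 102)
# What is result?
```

g(63, 102) -> g(102, 63) -> g(63, 39) -> g(39, 24) -> g(24, 15) -> g(15, 9) -> g(9, 6) -> g(6, 3) -> g(3, 0) -> 3

Answer: 3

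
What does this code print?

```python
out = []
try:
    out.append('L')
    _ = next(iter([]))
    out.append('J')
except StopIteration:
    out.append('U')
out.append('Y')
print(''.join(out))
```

Execution trace: 'L' (try body) → 'U' (except StopIteration) → 'Y' (after the try/except). Output: LUY

Answer: LUY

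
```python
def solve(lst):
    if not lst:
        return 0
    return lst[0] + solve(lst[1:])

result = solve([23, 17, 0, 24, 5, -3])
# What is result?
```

23 + 17 + 0 + 24 + 5 + (-3) + 0 = 66

Answer: 66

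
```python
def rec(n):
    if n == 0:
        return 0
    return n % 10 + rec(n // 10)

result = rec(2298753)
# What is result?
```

Sum of digits of 2298753: 3 + 5 + 7 + 8 + 9 + 2 + 2 = 36

Answer: 36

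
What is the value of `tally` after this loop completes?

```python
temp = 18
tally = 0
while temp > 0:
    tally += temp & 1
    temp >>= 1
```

Count set bits in 18 (binary: 0b10010)
`tally` takes the values: 0 → 1 → 2

Answer: 2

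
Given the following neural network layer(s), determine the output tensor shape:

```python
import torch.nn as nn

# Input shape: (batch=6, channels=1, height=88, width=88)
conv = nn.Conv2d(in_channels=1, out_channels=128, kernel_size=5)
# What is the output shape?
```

Input: (6, 1, 88, 88) -> Output: (6, 128, 84, 84)

Answer: (6, 128, 84, 84)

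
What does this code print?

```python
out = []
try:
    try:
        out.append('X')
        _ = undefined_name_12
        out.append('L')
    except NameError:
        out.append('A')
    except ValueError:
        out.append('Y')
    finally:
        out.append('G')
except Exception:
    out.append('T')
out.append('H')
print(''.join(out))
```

Execution trace: 'X' (inner try body) → 'A' (inner except NameError) → 'G' (inner finally) → 'H' (after the try/except). Output: XAGH

Answer: XAGH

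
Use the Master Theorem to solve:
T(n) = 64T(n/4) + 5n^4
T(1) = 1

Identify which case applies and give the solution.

a=64, b=4, f(n)=5n^4. log_4(64) = 3. Since c=4 > 3 and the regularity condition holds (64(n/4)^4 = (64/4^4)n^4 with 64/4^4 < 1), Case 3 applies: T(n) = Θ(f(n)) = O(n^4).

Answer: O(n^4) - Case 3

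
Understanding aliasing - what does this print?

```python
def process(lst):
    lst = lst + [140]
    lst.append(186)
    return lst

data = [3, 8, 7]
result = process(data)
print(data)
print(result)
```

Key concept: rebinding parameter vs mutation.
Step by step:
`data = [3, 8, 7]` → data = [3, 8, 7]
`result = process(data)` → result = [3, 8, 7, 140, 186]
`print(data)` → prints [3, 8, 7]
`print(result)` → prints [3, 8, 7, 140, 186]

Answer:
[3, 8, 7]
[3, 8, 7, 140, 186]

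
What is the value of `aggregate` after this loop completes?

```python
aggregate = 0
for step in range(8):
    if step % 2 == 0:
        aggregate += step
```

Sum of even numbers 0 to 7
`aggregate` takes the values: 0 → 2 → 6 → 12

Answer: 12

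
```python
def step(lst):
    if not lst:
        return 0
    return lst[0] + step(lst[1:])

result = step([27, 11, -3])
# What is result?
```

27 + 11 + (-3) + 0 = 35

Answer: 35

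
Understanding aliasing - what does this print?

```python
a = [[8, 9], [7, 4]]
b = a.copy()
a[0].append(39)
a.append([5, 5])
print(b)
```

Key concept: shallow copy with nested lists.
Step by step:
`a = [[8, 9], [7, 4]]` → a = [[8, 9], [7, 4]]
`b = a.copy()` → b = [[8, 9], [7, 4]]
`a[0].append(39)` → a = [[8, 9, 39], [7, 4]]; b = [[8, 9, 39], [7, 4]]
`a.append([5, 5])` → a = [[8, 9, 39], [7, 4], [5, 5]]
`print(b)` → prints [[8, 9, 39], [7, 4]]

Answer: [[8, 9, 39], [7, 4]]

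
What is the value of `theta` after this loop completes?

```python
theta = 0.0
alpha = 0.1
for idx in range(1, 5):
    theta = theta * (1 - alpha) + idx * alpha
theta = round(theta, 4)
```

Moving average with lr=0.1
`theta` takes the values: 0.0 → 0.1 → 0.29 → 0.561 → 0.9049

Answer: 0.9049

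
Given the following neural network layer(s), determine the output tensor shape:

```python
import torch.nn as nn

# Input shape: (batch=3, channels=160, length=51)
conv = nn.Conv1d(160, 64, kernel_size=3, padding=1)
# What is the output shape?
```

Input: (3, 160, 51) -> Output: (3, 64, 51)

Answer: (3, 64, 51)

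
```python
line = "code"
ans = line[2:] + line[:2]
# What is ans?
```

Trace:
`line = "code"` → line = 'code'
`ans = line[2:] + line[:2]` → ans = 'deco'
So ans = 'deco'

Answer: 'deco'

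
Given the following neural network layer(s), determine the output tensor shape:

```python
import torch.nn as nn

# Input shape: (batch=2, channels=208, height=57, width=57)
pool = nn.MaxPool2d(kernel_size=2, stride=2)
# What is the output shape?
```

Input: (2, 208, 57, 57) -> Output: (2, 208, 28, 28)

Answer: (2, 208, 28, 28)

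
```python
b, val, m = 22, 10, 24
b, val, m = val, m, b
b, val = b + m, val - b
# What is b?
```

Trace:
`b, val, m = 22, 10, 24` → b = 22; val = 10; m = 24
`b, val, m = val, m, b` → b = 10; val = 24; m = 22
`b, val = b + m, val - b` → b = 32; val = 14
So b = 32

Answer: 32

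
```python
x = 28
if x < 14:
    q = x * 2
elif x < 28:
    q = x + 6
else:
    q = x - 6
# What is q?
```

Trace:
`x = 28` → x = 28
`if x < 14: ...` → x < 14 is False, x < 28 is False, take else branch → q = 22
So q = 22

Answer: 22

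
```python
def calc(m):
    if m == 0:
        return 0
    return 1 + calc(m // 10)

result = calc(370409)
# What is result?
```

Count of digits of 370409: 6

Answer: 6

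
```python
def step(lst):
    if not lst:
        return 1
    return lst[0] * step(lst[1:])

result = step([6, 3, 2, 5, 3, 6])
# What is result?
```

Product over [6, 3, 2, 5, 3, 6] = 6 * 3 * 2 * 5 * 3 * 6 = 3240

Answer: 3240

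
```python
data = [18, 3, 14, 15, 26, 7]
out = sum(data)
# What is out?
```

Trace:
`data = [18, 3, 14, 15, 26, 7]` → data = [18, 3, 14, 15, 26, 7]
`out = sum(data)` → out = 83
So out = 83

Answer: 83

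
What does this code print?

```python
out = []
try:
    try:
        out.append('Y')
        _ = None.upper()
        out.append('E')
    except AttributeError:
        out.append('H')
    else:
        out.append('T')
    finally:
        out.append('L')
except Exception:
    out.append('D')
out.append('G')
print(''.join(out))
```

Execution trace: 'Y' (inner try body) → 'H' (inner except AttributeError) → 'L' (inner finally) → 'G' (after the try/except). Output: YHLG

Answer: YHLG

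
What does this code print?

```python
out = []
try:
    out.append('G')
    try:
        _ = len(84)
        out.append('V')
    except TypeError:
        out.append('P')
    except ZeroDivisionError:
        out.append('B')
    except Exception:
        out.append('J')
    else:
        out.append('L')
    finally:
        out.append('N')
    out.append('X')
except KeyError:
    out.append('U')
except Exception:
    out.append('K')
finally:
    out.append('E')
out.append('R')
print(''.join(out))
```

Execution trace: 'G' (try body) → 'P' (inner except TypeError) → 'N' (inner finally) → 'X' (try body, no exception) → 'E' (finally) → 'R' (after the try/except). Output: GPNXER

Answer: GPNXER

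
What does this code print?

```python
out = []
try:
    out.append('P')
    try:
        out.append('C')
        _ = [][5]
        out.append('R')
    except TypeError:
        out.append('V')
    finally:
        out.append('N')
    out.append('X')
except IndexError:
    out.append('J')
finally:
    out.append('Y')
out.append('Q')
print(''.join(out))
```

Execution trace: 'P' (try body) → 'C' (inner try body) → 'N' (inner finally) → 'J' (except IndexError) → 'Y' (finally) → 'Q' (after the try/except). Output: PCNJYQ

Answer: PCNJYQ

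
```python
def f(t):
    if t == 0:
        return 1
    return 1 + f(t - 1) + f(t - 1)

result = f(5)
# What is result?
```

f(t) = 1 + 2·f(t-1), f(0)=1. Closed form: (1+1)·2^5 - 1 = 63.

Answer: 63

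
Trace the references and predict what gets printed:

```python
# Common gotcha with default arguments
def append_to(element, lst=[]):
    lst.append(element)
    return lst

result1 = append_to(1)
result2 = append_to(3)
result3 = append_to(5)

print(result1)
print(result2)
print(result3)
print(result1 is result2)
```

Key concept: mutable default argument gotcha.
Step by step:
`result1 = append_to(1)` → result1 = [1]
`result2 = append_to(3)` → result1 = [1, 3] (same object as result2); result2 = [1, 3] (same object as result1)
`result3 = append_to(5)` → result1 = [1, 3, 5] (same object as result2, result3); result2 = [1, 3, 5] (same object as result1, result3); result3 = [1, 3, 5] (same object as result1, result2)
`print(result1)` → prints [1, 3, 5]
`print(result2)` → prints [1, 3, 5]
`print(result3)` → prints [1, 3, 5]
`print(result1 is result2)` → prints True

Answer:
[1, 3, 5]
[1, 3, 5]
[1, 3, 5]
True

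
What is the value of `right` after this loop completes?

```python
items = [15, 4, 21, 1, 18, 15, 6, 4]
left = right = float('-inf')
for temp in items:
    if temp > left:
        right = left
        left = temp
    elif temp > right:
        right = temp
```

Second largest (with repeats) in [15, 4, 21, 1, 18, 15, 6, 4]
`right` takes the values: -inf → 4 → 15 → 18

Answer: 18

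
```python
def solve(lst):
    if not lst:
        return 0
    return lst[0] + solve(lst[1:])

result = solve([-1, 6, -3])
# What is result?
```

(-1) + 6 + (-3) + 0 = 2

Answer: 2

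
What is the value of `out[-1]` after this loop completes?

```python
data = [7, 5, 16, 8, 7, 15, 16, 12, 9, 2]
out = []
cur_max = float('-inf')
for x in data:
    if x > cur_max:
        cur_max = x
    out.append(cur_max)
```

Running max ends at 16
`out` takes the values: [] → [7] → [7, 7] → [7, 7, 16] → [7, 7, 16, 16] → [7, 7, 16, 16, 16] → [7, 7, 16, 16, 16, 16] → [7, 7, 16, 16, 16, 16, 16] → [7, 7, 16, 16, 16, 16, 16, 16] → [7, 7, 16, 16, 16, 16, 16, 16, 16] → [7, 7, 16, 16, 16, 16, 16, 16, 16, 16]
So `out[-1]` = 16

Answer: 16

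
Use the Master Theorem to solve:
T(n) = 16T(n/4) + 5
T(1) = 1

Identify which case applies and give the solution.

a=16, b=4, f(n)=5. log_4(16) = 2. Since c=0 < 2, Case 1 applies: T(n) = Θ(n^log_b(a)) = O(n^2).

Answer: O(n^2) - Case 1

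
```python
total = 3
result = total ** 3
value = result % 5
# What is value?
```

Trace:
`total = 3` → total = 3
`result = total ** 3` → result = 27
`value = result % 5` → value = 2
So value = 2

Answer: 2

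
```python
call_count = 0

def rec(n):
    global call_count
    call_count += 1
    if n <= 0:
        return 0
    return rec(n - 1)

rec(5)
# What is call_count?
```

Linear recursion stepping by 1: 6 calls from n=5 down to ≤0.

Answer: 6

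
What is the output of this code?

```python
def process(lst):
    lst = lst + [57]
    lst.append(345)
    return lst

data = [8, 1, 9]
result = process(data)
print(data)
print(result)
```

Key concept: rebinding parameter vs mutation.
Step by step:
`data = [8, 1, 9]` → data = [8, 1, 9]
`result = process(data)` → result = [8, 1, 9, 57, 345]
`print(data)` → prints [8, 1, 9]
`print(result)` → prints [8, 1, 9, 57, 345]

Answer:
[8, 1, 9]
[8, 1, 9, 57, 345]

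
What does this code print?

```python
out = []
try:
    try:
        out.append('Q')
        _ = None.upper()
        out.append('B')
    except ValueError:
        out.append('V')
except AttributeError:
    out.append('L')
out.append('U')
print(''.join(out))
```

Execution trace: 'Q' (try body) → 'L' (outer except AttributeError) → 'U' (after the try/except). Output: QLU

Answer: QLU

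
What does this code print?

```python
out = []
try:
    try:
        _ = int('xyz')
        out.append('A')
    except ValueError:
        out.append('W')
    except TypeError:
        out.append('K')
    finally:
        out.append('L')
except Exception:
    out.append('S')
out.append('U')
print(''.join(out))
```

Execution trace: 'W' (inner except ValueError) → 'L' (inner finally) → 'U' (after the try/except). Output: WLU

Answer: WLU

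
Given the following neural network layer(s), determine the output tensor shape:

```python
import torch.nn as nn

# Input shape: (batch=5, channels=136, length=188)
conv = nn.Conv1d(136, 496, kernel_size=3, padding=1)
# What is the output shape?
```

Input: (5, 136, 188) -> Output: (5, 496, 188)

Answer: (5, 496, 188)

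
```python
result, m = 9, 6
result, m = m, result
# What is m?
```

Trace:
`result, m = 9, 6` → result = 9; m = 6
`result, m = m, result` → result = 6; m = 9
So m = 9

Answer: 9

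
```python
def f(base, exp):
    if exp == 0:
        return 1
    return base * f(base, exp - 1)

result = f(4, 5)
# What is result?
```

f(4, 5) = 4 * 4 * 4 * 4 * 4 = 1024

Answer: 1024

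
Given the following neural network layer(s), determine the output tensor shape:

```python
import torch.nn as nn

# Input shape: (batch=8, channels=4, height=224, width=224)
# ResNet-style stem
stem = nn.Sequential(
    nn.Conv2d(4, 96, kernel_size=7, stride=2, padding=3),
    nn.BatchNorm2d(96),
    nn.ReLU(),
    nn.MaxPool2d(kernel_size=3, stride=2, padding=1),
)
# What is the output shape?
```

Input: (8, 4, 224, 224) -> after Conv2d 7x7 stride=2: (8, 96, 112, 112) -> Output: (8, 96, 56, 56)

Answer: (8, 96, 56, 56)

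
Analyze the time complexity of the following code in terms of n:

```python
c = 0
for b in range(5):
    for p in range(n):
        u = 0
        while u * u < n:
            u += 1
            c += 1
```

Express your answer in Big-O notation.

Each loop level contributes: 1 × n × √n. Multiplying the contributions gives O(n√n).

Answer: O(n√n)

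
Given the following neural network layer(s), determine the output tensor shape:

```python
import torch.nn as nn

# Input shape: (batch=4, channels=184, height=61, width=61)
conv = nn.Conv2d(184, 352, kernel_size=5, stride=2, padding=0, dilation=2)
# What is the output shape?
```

Input: (4, 184, 61, 61) -> Output: (4, 352, 27, 27)

Answer: (4, 352, 27, 27)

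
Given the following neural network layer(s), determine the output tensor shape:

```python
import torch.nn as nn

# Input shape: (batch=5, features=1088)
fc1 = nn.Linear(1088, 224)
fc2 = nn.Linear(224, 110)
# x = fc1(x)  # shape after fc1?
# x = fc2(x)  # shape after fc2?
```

Input: (5, 1088) -> after fc1: (5, 224) -> Output: (5, 110)

Answer: (5, 110)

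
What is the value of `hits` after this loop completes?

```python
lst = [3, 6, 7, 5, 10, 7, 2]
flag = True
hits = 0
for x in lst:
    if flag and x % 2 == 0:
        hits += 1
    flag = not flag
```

Count even values at even positions
`hits` takes the values: 0 → 1 → 2

Answer: 2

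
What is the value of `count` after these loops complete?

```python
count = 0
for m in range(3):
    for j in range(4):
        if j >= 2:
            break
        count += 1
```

Inner breaks at 2, outer runs 3 times
`count` takes the values: 0 → 1 → 2 → 3 → 4 → 5 → 6

Answer: 6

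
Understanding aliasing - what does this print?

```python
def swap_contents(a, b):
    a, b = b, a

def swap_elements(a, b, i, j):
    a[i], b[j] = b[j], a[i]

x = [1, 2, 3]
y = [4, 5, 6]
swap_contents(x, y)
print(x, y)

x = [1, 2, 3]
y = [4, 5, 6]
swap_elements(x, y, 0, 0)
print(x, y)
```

Key concept: parameter rebinding vs mutation.
Step by step:
`x = [1, 2, 3]` → x = [1, 2, 3]
`y = [4, 5, 6]` → y = [4, 5, 6]
`swap_contents(x, y)` → no visible change to tracked variables
`print(x, y)` → prints [1, 2, 3] [4, 5, 6]
`x = [1, 2, 3]` → x = [1, 2, 3]
`y = [4, 5, 6]` → y = [4, 5, 6]
`swap_elements(x, y, 0, 0)` → x = [4, 2, 3]; y = [1, 5, 6]
`print(x, y)` → prints [4, 2, 3] [1, 5, 6]

Answer:
[1, 2, 3] [4, 5, 6]
[4, 2, 3] [1, 5, 6]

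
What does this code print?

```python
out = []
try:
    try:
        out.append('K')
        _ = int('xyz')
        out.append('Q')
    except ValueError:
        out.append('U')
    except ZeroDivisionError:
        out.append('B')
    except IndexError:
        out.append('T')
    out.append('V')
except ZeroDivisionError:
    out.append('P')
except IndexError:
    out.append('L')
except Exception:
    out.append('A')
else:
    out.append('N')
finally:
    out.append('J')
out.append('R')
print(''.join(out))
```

Execution trace: 'K' (inner try body) → 'U' (inner except ValueError) → 'V' (try body, no exception) → 'N' (else) → 'J' (finally) → 'R' (after the try/except). Output: KUVNJR

Answer: KUVNJR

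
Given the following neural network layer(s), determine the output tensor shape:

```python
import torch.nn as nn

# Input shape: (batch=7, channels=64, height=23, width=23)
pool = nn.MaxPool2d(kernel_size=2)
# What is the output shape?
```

Input: (7, 64, 23, 23) -> Output: (7, 64, 11, 11)

Answer: (7, 64, 11, 11)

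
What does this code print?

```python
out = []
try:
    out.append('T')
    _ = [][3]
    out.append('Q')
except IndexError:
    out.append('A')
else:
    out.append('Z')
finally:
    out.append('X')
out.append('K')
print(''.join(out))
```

Execution trace: 'T' (try body) → 'A' (except IndexError) → 'X' (finally) → 'K' (after the try/except). Output: TAXK

Answer: TAXK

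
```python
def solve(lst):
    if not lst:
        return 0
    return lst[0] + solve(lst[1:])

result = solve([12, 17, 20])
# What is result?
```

12 + 17 + 20 + 0 = 49

Answer: 49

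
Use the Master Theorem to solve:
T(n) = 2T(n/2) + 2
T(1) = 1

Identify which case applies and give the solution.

a=2, b=2, f(n)=2. log_2(2) = 1. Since c=0 < 1, Case 1 applies: T(n) = Θ(n^log_b(a)) = O(n).

Answer: O(n) - Case 1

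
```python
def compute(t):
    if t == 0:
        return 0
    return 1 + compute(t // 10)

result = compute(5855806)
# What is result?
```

Count of digits of 5855806: 7

Answer: 7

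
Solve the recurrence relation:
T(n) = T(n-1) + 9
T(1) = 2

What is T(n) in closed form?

Unrolling: T(n) = T(1) + 9·(n-1) = 2 + 9(n-1) = 9n - 7.

Answer: T(n) = 9n - 7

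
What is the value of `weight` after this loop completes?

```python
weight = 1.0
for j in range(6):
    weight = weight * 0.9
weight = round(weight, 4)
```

Exponential decay: 1.0 * 0.9^6
`weight` takes the values: 1.0 → 0.9 → 0.81 → 0.729 → 0.6561 → 0.59049 → 0.531441 → 0.5314

Answer: 0.5314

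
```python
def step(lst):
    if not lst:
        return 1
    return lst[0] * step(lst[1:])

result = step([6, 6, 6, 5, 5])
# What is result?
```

Product over [6, 6, 6, 5, 5] = 6 * 6 * 6 * 5 * 5 = 5400

Answer: 5400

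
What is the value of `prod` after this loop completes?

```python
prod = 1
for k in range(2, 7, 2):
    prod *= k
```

Product of even numbers 2 to 6
`prod` takes the values: 1 → 2 → 8 → 48

Answer: 48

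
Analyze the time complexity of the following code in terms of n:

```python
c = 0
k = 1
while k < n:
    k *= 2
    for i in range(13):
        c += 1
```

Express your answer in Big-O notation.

Each loop level contributes: log n × 1. Multiplying the contributions gives O(log n).

Answer: O(log n)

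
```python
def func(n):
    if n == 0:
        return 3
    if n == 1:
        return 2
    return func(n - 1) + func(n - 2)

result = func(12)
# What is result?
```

Build up from base cases: func(0)=3, func(1)=2, func(2)=5, func(3)=7, func(4)=12, func(5)=19, func(6)=31, ..., func(12)=555

Answer: 555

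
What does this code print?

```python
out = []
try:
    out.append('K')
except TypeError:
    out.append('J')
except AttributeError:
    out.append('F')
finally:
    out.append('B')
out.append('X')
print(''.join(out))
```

Execution trace: 'K' (try body, no exception) → 'B' (finally) → 'X' (after the try/except). Output: KBX

Answer: KBX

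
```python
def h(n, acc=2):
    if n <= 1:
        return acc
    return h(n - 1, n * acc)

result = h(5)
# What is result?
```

Accumulator trace (n, acc): (5, 2) -> (4, 10) -> (3, 40) -> (2, 120) -> (1, 240) -> return 240

Answer: 240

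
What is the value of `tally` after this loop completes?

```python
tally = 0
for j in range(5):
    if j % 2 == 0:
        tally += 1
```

Count numbers divisible by 2 in range(5)
`tally` takes the values: 0 → 1 → 2 → 3

Answer: 3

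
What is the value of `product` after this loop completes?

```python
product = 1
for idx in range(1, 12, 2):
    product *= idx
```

Product of 1, 3, 5, ... up to 11
`product` takes the values: 1 → 3 → 15 → 105 → 945 → 10395

Answer: 10395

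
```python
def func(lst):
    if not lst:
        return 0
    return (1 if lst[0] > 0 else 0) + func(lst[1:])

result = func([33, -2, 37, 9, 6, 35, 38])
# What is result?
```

Count of positive elements in [33, -2, 37, 9, 6, 35, 38] = 6

Answer: 6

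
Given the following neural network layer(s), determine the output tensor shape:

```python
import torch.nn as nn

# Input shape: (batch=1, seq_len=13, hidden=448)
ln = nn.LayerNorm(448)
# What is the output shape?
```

Input: (1, 13, 448) -> Output: (1, 13, 448)

Answer: (1, 13, 448)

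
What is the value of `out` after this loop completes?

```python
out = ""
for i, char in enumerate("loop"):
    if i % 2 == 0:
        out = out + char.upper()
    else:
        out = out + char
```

Uppercase even positions in 'loop'
`out` takes the values: "" → "L" → "Lo" → "LoO" → "LoOp"

Answer: "LoOp"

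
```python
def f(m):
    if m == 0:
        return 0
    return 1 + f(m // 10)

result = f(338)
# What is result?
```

Count of digits of 338: 3

Answer: 3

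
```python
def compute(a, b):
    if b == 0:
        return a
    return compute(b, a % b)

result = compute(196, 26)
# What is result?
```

compute(196, 26) -> compute(26, 14) -> compute(14, 12) -> compute(12, 2) -> compute(2, 0) -> 2

Answer: 2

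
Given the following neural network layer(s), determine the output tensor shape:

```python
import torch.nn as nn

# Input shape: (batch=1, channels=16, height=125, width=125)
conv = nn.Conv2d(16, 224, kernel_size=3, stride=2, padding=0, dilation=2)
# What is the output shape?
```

Input: (1, 16, 125, 125) -> Output: (1, 224, 61, 61)

Answer: (1, 224, 61, 61)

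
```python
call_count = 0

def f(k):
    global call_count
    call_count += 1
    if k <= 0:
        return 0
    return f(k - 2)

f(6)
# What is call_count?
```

Linear recursion stepping by 2: 4 calls from k=6 down to ≤0.

Answer: 4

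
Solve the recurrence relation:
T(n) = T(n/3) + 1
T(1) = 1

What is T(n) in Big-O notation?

Each step divides n by 3 and adds 1. After log_3(n) steps we reach T(1)=1. So T(n) = 1·log_3(n) + 1 = O(log n).

Answer: O(log n)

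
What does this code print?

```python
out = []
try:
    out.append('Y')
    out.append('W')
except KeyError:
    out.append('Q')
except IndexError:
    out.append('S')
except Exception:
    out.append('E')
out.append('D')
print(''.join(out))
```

Execution trace: 'Y' (try body) → 'W' (try body, no exception) → 'D' (after the try/except). Output: YWD

Answer: YWD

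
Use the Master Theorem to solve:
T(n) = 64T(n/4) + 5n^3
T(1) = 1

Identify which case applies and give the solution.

a=64, b=4, f(n)=5n^3. log_4(64) = 3. Since c=3 = 3, Case 2 applies: T(n) = Θ(n^log_b(a) · log n) = O(n^3 log n).

Answer: O(n^3 log n) - Case 2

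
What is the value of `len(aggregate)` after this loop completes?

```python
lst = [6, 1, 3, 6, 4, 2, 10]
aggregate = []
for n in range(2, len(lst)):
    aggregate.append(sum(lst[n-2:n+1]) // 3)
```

Number of 3-element averages
`aggregate` takes the values: [] → [3] → [3, 3] → [3, 3, 4] → [3, 3, 4, 4] → [3, 3, 4, 4, 5]
So `len(aggregate)` = 5

Answer: 5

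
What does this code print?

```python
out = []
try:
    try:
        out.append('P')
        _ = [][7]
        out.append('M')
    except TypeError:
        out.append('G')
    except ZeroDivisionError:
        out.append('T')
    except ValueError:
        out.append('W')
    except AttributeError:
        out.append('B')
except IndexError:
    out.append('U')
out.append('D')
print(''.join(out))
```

Execution trace: 'P' (try body) → 'U' (outer except IndexError) → 'D' (after the try/except). Output: PUD

Answer: PUD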